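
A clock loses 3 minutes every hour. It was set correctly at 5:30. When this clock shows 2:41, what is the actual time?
For every 60 true minutes, the faulty clock advances 57 minutes, so 1 faulty-clock minute corresponds to 60/57 true minutes.
From 5:30 to 2:41 on the faulty dial is 551 minutes.
True elapsed: 551 x 60/57 = 580 minutes = 9 hours and 40 minutes.
True time: 5:30 + 9 hours and 40 minutes = 3:10.

Final answer: 3:10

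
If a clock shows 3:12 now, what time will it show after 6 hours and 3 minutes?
Starting time: 3:12
Adding 3 minutes to 12 minutes: 12 + 3 = 15 minutes
Adding 6 hours: 3 + 6 = 9
Final time: 9:15

Final answer: 9:15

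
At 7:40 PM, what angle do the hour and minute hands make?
Hour hand position: 7 x 30 + 40 x 0.5 = 230 degrees
Minute hand position: 40 x 6 = 240 degrees
Difference: |230 - 240| = 10 degrees
The angle between the hands is 10 degrees

Final answer: 10 degrees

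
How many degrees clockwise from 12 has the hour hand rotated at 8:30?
The hour hand moves 30 degrees per hour and 0.5 degrees per minute.
At 8:30: (8) x 30 + 30 x 0.5 = 240 + 15 = 255 degrees

Final answer: 255 degrees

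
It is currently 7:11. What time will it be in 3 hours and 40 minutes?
Starting time: 7:11
Adding 40 minutes to 11 minutes: 11 + 40 = 51 minutes
Adding 3 hours: 7 + 3 = 10
Final time: 10:51

Final answer: 10:51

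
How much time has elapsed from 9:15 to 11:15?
From 9:15 to 11:15:
(11 x 60 + 15) - (9 x 60 + 15) = 675 - 555 = 120 minutes
= 2 hours

Final answer: 2 hours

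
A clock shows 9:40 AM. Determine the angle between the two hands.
Hour hand position: 9 x 30 + 40 x 0.5 = 290 degrees
Minute hand position: 40 x 6 = 240 degrees
Difference: |290 - 240| = 50 degrees
The angle between the hands is 50 degrees

Final answer: 50 degrees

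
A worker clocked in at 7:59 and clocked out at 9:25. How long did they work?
From 7:59 to 9:25:
(9 x 60 + 25) - (7 x 60 + 59) = 565 - 479 = 86 minutes
= 1 hour and 26 minutes

Final answer: 1 hour and 26 minutes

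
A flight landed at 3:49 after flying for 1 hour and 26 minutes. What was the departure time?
Starting time: 3:49 = 229 total minutes past 12:00
Subtracting: 1 hour and 26 minutes = 86 minutes
229 - 86 = 143 minutes
= 2 hours and 23 minutes past 12:00 = 2:23

Final answer: 2:23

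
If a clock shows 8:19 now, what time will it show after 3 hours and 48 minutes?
Starting time: 8:19
Adding 48 minutes to 19 minutes: 19 + 48 = 67 minutes = 1 hour and 7 minutes
Adding 3 hours: 8 + 3 + 1 (carry) = 12
Final time: 12:07

Final answer: 12:07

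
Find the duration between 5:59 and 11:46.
From 5:59 to 11:46:
(11 x 60 + 46) - (5 x 60 + 59) = 706 - 359 = 347 minutes
= 5 hours and 47 minutes

Final answer: 5 hours and 47 minutes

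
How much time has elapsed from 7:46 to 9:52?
From 7:46 to 9:52:
(9 x 60 + 52) - (7 x 60 + 46) = 592 - 466 = 126 minutes
= 2 hours and 6 minutes

Final answer: 2 hours and 6 minutes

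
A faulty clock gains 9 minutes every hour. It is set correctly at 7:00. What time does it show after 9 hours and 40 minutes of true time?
For every 60 true minutes, the faulty clock advances 60 + 9 = 69 minutes.
True elapsed: 9 hours and 40 minutes = 580 minutes.
Faulty clock advances: 580 x 69/60 = 667 minutes (drift: 87 minutes ahead).
Shown time: 7:00 + 667 minutes = 6:07.

Final answer: 6:07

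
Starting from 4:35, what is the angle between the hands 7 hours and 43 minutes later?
First find the time 7 hours and 43 minutes after 4:35.
Total minutes: 4 x 60 + 35 + 7 x 60 + 43 = 738.
738 mod 720 = 18 minutes = 12:18.
Now compute the angle at 12:18:
Hour hand: 0 x 30 + 18 x 0.5 = 9 degrees
Minute hand: 18 x 6 = 108 degrees
Difference: |9 - 108| = 99 degrees
The angle is 99 degrees

Final answer: 99 degrees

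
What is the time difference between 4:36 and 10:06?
From 4:36 to 10:06:
(10 x 60 + 6) - (4 x 60 + 36) = 606 - 276 = 330 minutes
= 5 hours and 30 minutes

Final answer: 5 hours and 30 minutes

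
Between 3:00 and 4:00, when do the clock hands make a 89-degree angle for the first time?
At t minutes past 3:00, the hour hand is at 30 x 3 + 0.5t degrees and the minute hand is at 6t degrees.
The smaller angle between them is 89 degrees when |30H - 5.5t| = 89 or |30H - 5.5t| = 271.
With H = 3, solve 30 x 3 - 5.5t = +/- target for each target:
  t = (30 x 3 - 89) / 5.5 = 0.18
  t = (30 x 3 + 89) / 5.5 = 32.55
  t = (30 x 3 - 271) / 5.5 = -32.91 (outside (0, 60))
  t = (30 x 3 + 271) / 5.5 = 65.64 (outside (0, 60))
Valid solutions in (0, 60): {0.18, 32.55} minutes.
The first occurrence is t = 0.18 minutes.
The hands form a 89-degree angle at 0.18 minutes past 3:00.

Final answer: 0.18 minutes past 3:00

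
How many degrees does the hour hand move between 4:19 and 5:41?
The hour hand moves 0.5 degrees per minute.
Time elapsed: 5:41 - 4:19 = 82 minutes
Angular displacement: 82 x 0.5 = 41 degrees

Final answer: 41 degrees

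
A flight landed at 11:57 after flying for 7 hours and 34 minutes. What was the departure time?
Starting time: 11:57 = 717 total minutes past 12:00
Subtracting: 7 hours and 34 minutes = 454 minutes
717 - 454 = 263 minutes
= 4 hours and 23 minutes past 12:00 = 4:23

Final answer: 4:23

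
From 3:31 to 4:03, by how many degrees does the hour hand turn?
The hour hand moves 0.5 degrees per minute.
Time elapsed: 4:03 - 3:31 = 32 minutes
Angular displacement: 32 x 0.5 = 16 degrees

Final answer: 16 degrees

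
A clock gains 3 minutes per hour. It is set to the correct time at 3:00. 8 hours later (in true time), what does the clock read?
For every 60 true minutes, the faulty clock advances 60 + 3 = 63 minutes.
True elapsed: 8 hours = 480 minutes.
Faulty clock advances: 480 x 63/60 = 504 minutes (drift: 24 minutes ahead).
Shown time: 3:00 + 504 minutes = 11:24.

Final answer: 11:24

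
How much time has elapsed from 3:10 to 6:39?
From 3:10 to 6:39:
(6 x 60 + 39) - (3 x 60 + 10) = 399 - 190 = 209 minutes
= 3 hours and 29 minutes

Final answer: 3 hours and 29 minutes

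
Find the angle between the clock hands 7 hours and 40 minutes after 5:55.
First find the time 7 hours and 40 minutes after 5:55.
Total minutes: 5 x 60 + 55 + 7 x 60 + 40 = 815.
815 mod 720 = 95 minutes = 1:35.
Now compute the angle at 1:35:
Hour hand: 1 x 30 + 35 x 0.5 = 47.5 degrees
Minute hand: 35 x 6 = 210 degrees
Difference: |47.5 - 210| = 162.5 degrees
The angle is 162.5 degrees

Final answer: 162.5 degrees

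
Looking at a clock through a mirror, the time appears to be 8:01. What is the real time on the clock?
Reflection across the vertical (12-6) axis maps a hand at angle A degrees to (360 - A) degrees, which sends a reading of T minutes past 12:00 to (720 - T) minutes past 12:00.
Mirror reads 8:01 = 481 minutes past 12:00.
Actual time: (720 - 481) mod 720 = 239 minutes = 3:59.

Final answer: 3:59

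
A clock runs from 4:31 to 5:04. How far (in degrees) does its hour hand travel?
The hour hand moves 0.5 degrees per minute.
Time elapsed: 5:04 - 4:31 = 33 minutes
Angular displacement: 33 x 0.5 = 16.5 degrees

Final answer: 16.5 degrees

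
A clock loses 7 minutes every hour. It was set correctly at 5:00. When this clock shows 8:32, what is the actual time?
For every 60 true minutes, the faulty clock advances 53 minutes, so 1 faulty-clock minute corresponds to 60/53 true minutes.
From 5:00 to 8:32 on the faulty dial is 212 minutes.
True elapsed: 212 x 60/53 = 240 minutes = 4 hours.
True time: 5:00 + 4 hours = 9:00.

Final answer: 9:00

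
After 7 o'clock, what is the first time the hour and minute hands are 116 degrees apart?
At t minutes past 7:00, the hour hand is at 30 x 7 + 0.5t degrees and the minute hand is at 6t degrees.
The smaller angle between them is 116 degrees when |30H - 5.5t| = 116 or |30H - 5.5t| = 244.
With H = 7, solve 30 x 7 - 5.5t = +/- target for each target:
  t = (30 x 7 - 116) / 5.5 = 17.09
  t = (30 x 7 + 116) / 5.5 = 59.27
  t = (30 x 7 - 244) / 5.5 = -6.18 (outside (0, 60))
  t = (30 x 7 + 244) / 5.5 = 82.55 (outside (0, 60))
Valid solutions in (0, 60): {17.09, 59.27} minutes.
The first occurrence is t = 17.09 minutes.
The hands form a 116-degree angle at 17.09 minutes past 7:00.

Final answer: 17.09 minutes past 7:00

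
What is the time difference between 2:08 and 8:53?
From 2:08 to 8:53:
(8 x 60 + 53) - (2 x 60 + 8) = 533 - 128 = 405 minutes
= 6 hours and 45 minutes

Final answer: 6 hours and 45 minutes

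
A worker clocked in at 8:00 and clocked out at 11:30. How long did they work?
From 8:00 to 11:30:
(11 x 60 + 30) - (8 x 60 + 0) = 690 - 480 = 210 minutes
= 3 hours and 30 minutes

Final answer: 3 hours and 30 minutes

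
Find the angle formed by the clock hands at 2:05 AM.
Hour hand position: 2 x 30 + 5 x 0.5 = 62.5 degrees
Minute hand position: 5 x 6 = 30 degrees
Difference: |62.5 - 30| = 32.5 degrees
The angle between the hands is 32.5 degrees

Final answer: 32.5 degrees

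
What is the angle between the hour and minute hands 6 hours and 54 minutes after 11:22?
First find the time 6 hours and 54 minutes after 11:22.
Total minutes: 11 x 60 + 22 + 6 x 60 + 54 = 1096.
1096 mod 720 = 376 minutes = 6:16.
Now compute the angle at 6:16:
Hour hand: 6 x 30 + 16 x 0.5 = 188 degrees
Minute hand: 16 x 6 = 96 degrees
Difference: |188 - 96| = 92 degrees
The angle is 92 degrees

Final answer: 92 degrees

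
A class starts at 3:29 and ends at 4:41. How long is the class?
From 3:29 to 4:41:
(4 x 60 + 41) - (3 x 60 + 29) = 281 - 209 = 72 minutes
= 1 hour and 12 minutes

Final answer: 1 hour and 12 minutes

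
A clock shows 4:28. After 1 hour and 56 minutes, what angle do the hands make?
First find the time 1 hour and 56 minutes after 4:28.
Total minutes: 4 x 60 + 28 + 1 x 60 + 56 = 384.
384 mod 720 = 384 minutes = 6:24.
Now compute the angle at 6:24:
Hour hand: 6 x 30 + 24 x 0.5 = 192 degrees
Minute hand: 24 x 6 = 144 degrees
Difference: |192 - 144| = 48 degrees
The angle is 48 degrees

Final answer: 48 degrees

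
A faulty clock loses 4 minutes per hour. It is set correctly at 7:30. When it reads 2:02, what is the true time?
For every 60 true minutes, the faulty clock advances 56 minutes, so 1 faulty-clock minute corresponds to 60/56 true minutes.
From 7:30 to 2:02 on the faulty dial is 392 minutes.
True elapsed: 392 x 60/56 = 420 minutes = 7 hours.
True time: 7:30 + 7 hours = 2:30.

Final answer: 2:30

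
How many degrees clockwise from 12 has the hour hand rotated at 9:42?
The hour hand moves 30 degrees per hour and 0.5 degrees per minute.
At 9:42: (9) x 30 + 42 x 0.5 = 270 + 21 = 291 degrees

Final answer: 291 degrees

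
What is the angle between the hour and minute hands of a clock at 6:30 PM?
Hour hand position: 6 x 30 + 30 x 0.5 = 195 degrees
Minute hand position: 30 x 6 = 180 degrees
Difference: |195 - 180| = 15 degrees
The angle between the hands is 15 degrees

Final answer: 15 degrees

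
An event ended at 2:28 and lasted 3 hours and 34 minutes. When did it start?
Starting time: 2:28 = 148 total minutes past 12:00
Subtracting: 3 hours and 34 minutes = 214 minutes
148 - 214 = -66 (negative, add 12 hours = 720) = 654 minutes
= 10 hours and 54 minutes past 12:00 = 10:54

Final answer: 10:54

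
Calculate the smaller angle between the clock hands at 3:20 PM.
Hour hand position: 3 x 30 + 20 x 0.5 = 100 degrees
Minute hand position: 20 x 6 = 120 degrees
Difference: |100 - 120| = 20 degrees
The angle between the hands is 20 degrees

Final answer: 20 degrees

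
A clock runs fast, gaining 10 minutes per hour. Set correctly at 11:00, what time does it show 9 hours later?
For every 60 true minutes, the faulty clock advances 60 + 10 = 70 minutes.
True elapsed: 9 hours = 540 minutes.
Faulty clock advances: 540 x 70/60 = 630 minutes (drift: 90 minutes ahead).
Shown time: 11:00 + 630 minutes = 9:30.

Final answer: 9:30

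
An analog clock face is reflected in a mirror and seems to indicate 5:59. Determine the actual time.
Reflection across the vertical (12-6) axis maps a hand at angle A degrees to (360 - A) degrees, which sends a reading of T minutes past 12:00 to (720 - T) minutes past 12:00.
Mirror reads 5:59 = 359 minutes past 12:00.
Actual time: (720 - 359) mod 720 = 361 minutes = 6:01.

Final answer: 6:01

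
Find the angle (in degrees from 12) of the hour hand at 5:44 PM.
The hour hand moves 30 degrees per hour and 0.5 degrees per minute.
At 5:44: (5) x 30 + 44 x 0.5 = 150 + 22 = 172 degrees

Final answer: 172 degrees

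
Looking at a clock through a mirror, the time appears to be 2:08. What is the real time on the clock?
Reflection across the vertical (12-6) axis maps a hand at angle A degrees to (360 - A) degrees, which sends a reading of T minutes past 12:00 to (720 - T) minutes past 12:00.
Mirror reads 2:08 = 128 minutes past 12:00.
Actual time: (720 - 128) mod 720 = 592 minutes = 9:52.

Final answer: 9:52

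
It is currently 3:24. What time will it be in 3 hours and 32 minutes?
Starting time: 3:24
Adding 32 minutes to 24 minutes: 24 + 32 = 56 minutes
Adding 3 hours: 3 + 3 = 6
Final time: 6:56

Final answer: 6:56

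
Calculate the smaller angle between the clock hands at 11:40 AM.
Hour hand position: 11 x 30 + 40 x 0.5 = 350 degrees
Minute hand position: 40 x 6 = 240 degrees
Difference: |350 - 240| = 110 degrees
The angle between the hands is 110 degrees

Final answer: 110 degrees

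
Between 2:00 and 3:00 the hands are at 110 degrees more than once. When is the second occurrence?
At t minutes past 2:00, the hour hand is at 30 x 2 + 0.5t degrees and the minute hand is at 6t degrees.
The smaller angle between them is 110 degrees when |30H - 5.5t| = 110 or |30H - 5.5t| = 250.
With H = 2, solve 30 x 2 - 5.5t = +/- target for each target:
  t = (30 x 2 - 110) / 5.5 = -9.09 (outside (0, 60))
  t = (30 x 2 + 110) / 5.5 = 30.91
  t = (30 x 2 - 250) / 5.5 = -34.55 (outside (0, 60))
  t = (30 x 2 + 250) / 5.5 = 56.36
Valid solutions in (0, 60): {30.91, 56.36} minutes.
The second occurrence is t = 56.36 minutes.
The hands form a 110-degree angle at 56.36 minutes past 2:00.

Final answer: 56.36 minutes past 2:00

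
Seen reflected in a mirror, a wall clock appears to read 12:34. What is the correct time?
Reflection across the vertical (12-6) axis maps a hand at angle A degrees to (360 - A) degrees, which sends a reading of T minutes past 12:00 to (720 - T) minutes past 12:00.
Mirror reads 12:34 = 34 minutes past 12:00.
Actual time: (720 - 34) mod 720 = 686 minutes = 11:26.

Final answer: 11:26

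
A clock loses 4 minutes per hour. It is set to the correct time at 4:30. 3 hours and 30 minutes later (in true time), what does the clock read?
For every 60 true minutes, the faulty clock advances 60 - 4 = 56 minutes.
True elapsed: 3 hours and 30 minutes = 210 minutes.
Faulty clock advances: 210 x 56/60 = 196 minutes (drift: 14 minutes behind).
Shown time: 4:30 + 196 minutes = 7:46.

Final answer: 7:46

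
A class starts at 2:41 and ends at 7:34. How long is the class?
From 2:41 to 7:34:
(7 x 60 + 34) - (2 x 60 + 41) = 454 - 161 = 293 minutes
= 4 hours and 53 minutes

Final answer: 4 hours and 53 minutes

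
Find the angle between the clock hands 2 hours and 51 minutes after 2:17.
First find the time 2 hours and 51 minutes after 2:17.
Total minutes: 2 x 60 + 17 + 2 x 60 + 51 = 308.
308 mod 720 = 308 minutes = 5:08.
Now compute the angle at 5:08:
Hour hand: 5 x 30 + 8 x 0.5 = 154 degrees
Minute hand: 8 x 6 = 48 degrees
Difference: |154 - 48| = 106 degrees
The angle is 106 degrees

Final answer: 106 degrees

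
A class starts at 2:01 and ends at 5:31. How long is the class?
From 2:01 to 5:31:
(5 x 60 + 31) - (2 x 60 + 1) = 331 - 121 = 210 minutes
= 3 hours and 30 minutes

Final answer: 3 hours and 30 minutes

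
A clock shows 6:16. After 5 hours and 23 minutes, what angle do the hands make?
First find the time 5 hours and 23 minutes after 6:16.
Total minutes: 6 x 60 + 16 + 5 x 60 + 23 = 699.
699 mod 720 = 699 minutes = 11:39.
Now compute the angle at 11:39:
Hour hand: 11 x 30 + 39 x 0.5 = 349.5 degrees
Minute hand: 39 x 6 = 234 degrees
Difference: |349.5 - 234| = 115.5 degrees
The angle is 115.5 degrees

Final answer: 115.5 degrees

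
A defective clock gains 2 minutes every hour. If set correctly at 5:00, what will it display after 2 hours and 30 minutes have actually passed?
For every 60 true minutes, the faulty clock advances 60 + 2 = 62 minutes.
True elapsed: 2 hours and 30 minutes = 150 minutes.
Faulty clock advances: 150 x 62/60 = 155 minutes (drift: 5 minutes ahead).
Shown time: 5:00 + 155 minutes = 7:35.

Final answer: 7:35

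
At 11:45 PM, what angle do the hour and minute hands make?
Hour hand position: 11 x 30 + 45 x 0.5 = 352.5 degrees
Minute hand position: 45 x 6 = 270 degrees
Difference: |352.5 - 270| = 82.5 degrees
The angle between the hands is 82.5 degrees

Final answer: 82.5 degrees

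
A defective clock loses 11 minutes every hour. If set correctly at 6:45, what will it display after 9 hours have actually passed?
For every 60 true minutes, the faulty clock advances 60 - 11 = 49 minutes.
True elapsed: 9 hours = 540 minutes.
Faulty clock advances: 540 x 49/60 = 441 minutes (drift: 99 minutes behind).
Shown time: 6:45 + 441 minutes = 2:06.

Final answer: 2:06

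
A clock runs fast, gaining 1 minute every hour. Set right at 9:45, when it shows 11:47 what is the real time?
For every 60 true minutes, the faulty clock advances 61 minutes, so 1 faulty-clock minute corresponds to 60/61 true minutes.
From 9:45 to 11:47 on the faulty dial is 122 minutes.
True elapsed: 122 x 60/61 = 120 minutes = 2 hours.
True time: 9:45 + 2 hours = 11:45.

Final answer: 11:45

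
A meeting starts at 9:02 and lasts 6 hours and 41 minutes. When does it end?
Starting time: 9:02
Adding 41 minutes to 2 minutes: 2 + 41 = 43 minutes
Adding 6 hours: 9 + 6 = 15 - 12 = 3
Final time: 3:43

Final answer: 3:43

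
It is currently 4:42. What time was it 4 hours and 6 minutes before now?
Starting time: 4:42 = 282 total minutes past 12:00
Subtracting: 4 hours and 6 minutes = 246 minutes
282 - 246 = 36 minutes
= 36 minutes past 12:00 = 12:36

Final answer: 12:36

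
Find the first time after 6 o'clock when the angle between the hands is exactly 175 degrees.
At t minutes past 6:00, the hour hand is at 30 x 6 + 0.5t degrees and the minute hand is at 6t degrees.
The smaller angle between them is 175 degrees when |30H - 5.5t| = 175 or |30H - 5.5t| = 185.
With H = 6, solve 30 x 6 - 5.5t = +/- target for each target:
  t = (30 x 6 - 175) / 5.5 = 0.91
  t = (30 x 6 + 175) / 5.5 = 64.55 (outside (0, 60))
  t = (30 x 6 - 185) / 5.5 = -0.91 (outside (0, 60))
  t = (30 x 6 + 185) / 5.5 = 66.36 (outside (0, 60))
Valid solutions in (0, 60): {0.91} minutes.
The first occurrence is t = 0.91 minutes.
The hands form a 175-degree angle at 0.91 minutes past 6:00.

Final answer: 0.91 minutes past 6:00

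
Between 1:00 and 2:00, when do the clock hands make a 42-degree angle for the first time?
At t minutes past 1:00, the hour hand is at 30 x 1 + 0.5t degrees and the minute hand is at 6t degrees.
The smaller angle between them is 42 degrees when |30H - 5.5t| = 42 or |30H - 5.5t| = 318.
With H = 1, solve 30 x 1 - 5.5t = +/- target for each target:
  t = (30 x 1 - 42) / 5.5 = -2.18 (outside (0, 60))
  t = (30 x 1 + 42) / 5.5 = 13.09
  t = (30 x 1 - 318) / 5.5 = -52.36 (outside (0, 60))
  t = (30 x 1 + 318) / 5.5 = 63.27 (outside (0, 60))
Valid solutions in (0, 60): {13.09} minutes.
The first occurrence is t = 13.09 minutes.
The hands form a 42-degree angle at 13.09 minutes past 1:00.

Final answer: 13.09 minutes past 1:00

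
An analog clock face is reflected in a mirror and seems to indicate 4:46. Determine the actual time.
Reflection across the vertical (12-6) axis maps a hand at angle A degrees to (360 - A) degrees, which sends a reading of T minutes past 12:00 to (720 - T) minutes past 12:00.
Mirror reads 4:46 = 286 minutes past 12:00.
Actual time: (720 - 286) mod 720 = 434 minutes = 7:14.

Final answer: 7:14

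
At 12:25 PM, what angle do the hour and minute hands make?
Hour hand position: 0 x 30 + 25 x 0.5 = 12.5 degrees
Minute hand position: 25 x 6 = 150 degrees
Difference: |12.5 - 150| = 137.5 degrees
The angle between the hands is 137.5 degrees

Final answer: 137.5 degrees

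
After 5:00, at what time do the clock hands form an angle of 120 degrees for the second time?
At t minutes past 5:00, the hour hand is at 30 x 5 + 0.5t degrees and the minute hand is at 6t degrees.
The smaller angle between them is 120 degrees when |30H - 5.5t| = 120 or |30H - 5.5t| = 240.
With H = 5, solve 30 x 5 - 5.5t = +/- target for each target:
  t = (30 x 5 - 120) / 5.5 = 5.45
  t = (30 x 5 + 120) / 5.5 = 49.09
  t = (30 x 5 - 240) / 5.5 = -16.36 (outside (0, 60))
  t = (30 x 5 + 240) / 5.5 = 70.91 (outside (0, 60))
Valid solutions in (0, 60): {5.45, 49.09} minutes.
The second occurrence is t = 49.09 minutes.
The hands form a 120-degree angle at 49.09 minutes past 5:00.

Final answer: 49.09 minutes past 5:00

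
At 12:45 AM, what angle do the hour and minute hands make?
Hour hand position: 0 x 30 + 45 x 0.5 = 22.5 degrees
Minute hand position: 45 x 6 = 270 degrees
Difference: |22.5 - 270| = 247.5 degrees
Since 247.5 > 180, the smaller angle is 360 - 247.5 = 112.5 degrees

Final answer: 112.5 degrees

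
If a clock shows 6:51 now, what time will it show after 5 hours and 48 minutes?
Starting time: 6:51
Adding 48 minutes to 51 minutes: 51 + 48 = 99 minutes = 1 hour and 39 minutes
Adding 5 hours: 6 + 5 + 1 (carry) = 12
Final time: 12:39

Final answer: 12:39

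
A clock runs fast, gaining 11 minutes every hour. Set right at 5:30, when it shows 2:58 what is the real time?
For every 60 true minutes, the faulty clock advances 71 minutes, so 1 faulty-clock minute corresponds to 60/71 true minutes.
From 5:30 to 2:58 on the faulty dial is 568 minutes.
True elapsed: 568 x 60/71 = 480 minutes = 8 hours.
True time: 5:30 + 8 hours = 1:30.

Final answer: 1:30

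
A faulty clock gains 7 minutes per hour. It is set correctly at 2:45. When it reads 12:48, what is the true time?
For every 60 true minutes, the faulty clock advances 67 minutes, so 1 faulty-clock minute corresponds to 60/67 true minutes.
From 2:45 to 12:48 on the faulty dial is 603 minutes.
True elapsed: 603 x 60/67 = 540 minutes = 9 hours.
True time: 2:45 + 9 hours = 11:45.

Final answer: 11:45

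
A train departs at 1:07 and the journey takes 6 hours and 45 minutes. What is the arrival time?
Starting time: 1:07
Adding 45 minutes to 7 minutes: 7 + 45 = 52 minutes
Adding 6 hours: 1 + 6 = 7
Final time: 7:52

Final answer: 7:52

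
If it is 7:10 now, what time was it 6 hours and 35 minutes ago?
Starting time: 7:10 = 430 total minutes past 12:00
Subtracting: 6 hours and 35 minutes = 395 minutes
430 - 395 = 35 minutes
= 35 minutes past 12:00 = 12:35

Final answer: 12:35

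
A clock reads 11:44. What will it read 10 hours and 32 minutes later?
Starting time: 11:44
Adding 32 minutes to 44 minutes: 44 + 32 = 76 minutes = 1 hour and 16 minutes
Adding 10 hours: 11 + 10 + 1 (carry) = 22 - 12 = 10
Final time: 10:16

Final answer: 10:16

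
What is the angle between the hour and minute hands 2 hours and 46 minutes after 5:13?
First find the time 2 hours and 46 minutes after 5:13.
Total minutes: 5 x 60 + 13 + 2 x 60 + 46 = 479.
479 mod 720 = 479 minutes = 7:59.
Now compute the angle at 7:59:
Hour hand: 7 x 30 + 59 x 0.5 = 239.5 degrees
Minute hand: 59 x 6 = 354 degrees
Difference: |239.5 - 354| = 114.5 degrees
The angle is 114.5 degrees

Final answer: 114.5 degrees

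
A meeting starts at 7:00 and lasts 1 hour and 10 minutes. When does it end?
Starting time: 7:00
Adding 10 minutes to 0 minutes: 0 + 10 = 10 minutes
Adding 1 hour: 7 + 1 = 8
Final time: 8:10

Final answer: 8:10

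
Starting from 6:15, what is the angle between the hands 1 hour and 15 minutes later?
First find the time 1 hour and 15 minutes after 6:15.
Total minutes: 6 x 60 + 15 + 1 x 60 + 15 = 450.
450 mod 720 = 450 minutes = 7:30.
Now compute the angle at 7:30:
Hour hand: 7 x 30 + 30 x 0.5 = 225 degrees
Minute hand: 30 x 6 = 180 degrees
Difference: |225 - 180| = 45 degrees
The angle is 45 degrees

Final answer: 45 degrees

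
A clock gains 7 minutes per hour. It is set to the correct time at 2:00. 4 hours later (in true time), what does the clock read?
For every 60 true minutes, the faulty clock advances 60 + 7 = 67 minutes.
True elapsed: 4 hours = 240 minutes.
Faulty clock advances: 240 x 67/60 = 268 minutes (drift: 28 minutes ahead).
Shown time: 2:00 + 268 minutes = 6:28.

Final answer: 6:28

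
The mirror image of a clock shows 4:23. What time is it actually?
Reflection across the vertical (12-6) axis maps a hand at angle A degrees to (360 - A) degrees, which sends a reading of T minutes past 12:00 to (720 - T) minutes past 12:00.
Mirror reads 4:23 = 263 minutes past 12:00.
Actual time: (720 - 263) mod 720 = 457 minutes = 7:37.

Final answer: 7:37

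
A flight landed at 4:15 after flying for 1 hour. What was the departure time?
Starting time: 4:15 = 255 total minutes past 12:00
Subtracting: 1 hour = 60 minutes
255 - 60 = 195 minutes
= 3 hours and 15 minutes past 12:00 = 3:15

Final answer: 3:15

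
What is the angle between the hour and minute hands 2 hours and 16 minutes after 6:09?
First find the time 2 hours and 16 minutes after 6:09.
Total minutes: 6 x 60 + 9 + 2 x 60 + 16 = 505.
505 mod 720 = 505 minutes = 8:25.
Now compute the angle at 8:25:
Hour hand: 8 x 30 + 25 x 0.5 = 252.5 degrees
Minute hand: 25 x 6 = 150 degrees
Difference: |252.5 - 150| = 102.5 degrees
The angle is 102.5 degrees

Final answer: 102.5 degrees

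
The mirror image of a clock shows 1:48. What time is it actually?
Reflection across the vertical (12-6) axis maps a hand at angle A degrees to (360 - A) degrees, which sends a reading of T minutes past 12:00 to (720 - T) minutes past 12:00.
Mirror reads 1:48 = 108 minutes past 12:00.
Actual time: (720 - 108) mod 720 = 612 minutes = 10:12.

Final answer: 10:12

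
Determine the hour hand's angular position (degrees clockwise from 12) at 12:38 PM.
The hour hand moves 30 degrees per hour and 0.5 degrees per minute.
At 12:38: (0) x 30 + 38 x 0.5 = 0 + 19 = 19 degrees

Final answer: 19 degrees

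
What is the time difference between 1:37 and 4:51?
From 1:37 to 4:51:
(4 x 60 + 51) - (1 x 60 + 37) = 291 - 97 = 194 minutes
= 3 hours and 14 minutes

Final answer: 3 hours and 14 minutes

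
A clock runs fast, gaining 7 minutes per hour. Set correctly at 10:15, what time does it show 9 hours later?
For every 60 true minutes, the faulty clock advances 60 + 7 = 67 minutes.
True elapsed: 9 hours = 540 minutes.
Faulty clock advances: 540 x 67/60 = 603 minutes (drift: 63 minutes ahead).
Shown time: 10:15 + 603 minutes = 8:18.

Final answer: 8:18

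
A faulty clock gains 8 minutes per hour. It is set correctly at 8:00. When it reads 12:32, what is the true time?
For every 60 true minutes, the faulty clock advances 68 minutes, so 1 faulty-clock minute corresponds to 60/68 true minutes.
From 8:00 to 12:32 on the faulty dial is 272 minutes.
True elapsed: 272 x 60/68 = 240 minutes = 4 hours.
True time: 8:00 + 4 hours = 12:00.

Final answer: 12:00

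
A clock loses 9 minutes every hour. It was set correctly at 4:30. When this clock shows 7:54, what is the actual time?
For every 60 true minutes, the faulty clock advances 51 minutes, so 1 faulty-clock minute corresponds to 60/51 true minutes.
From 4:30 to 7:54 on the faulty dial is 204 minutes.
True elapsed: 204 x 60/51 = 240 minutes = 4 hours.
True time: 4:30 + 4 hours = 8:30.

Final answer: 8:30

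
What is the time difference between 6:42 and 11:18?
From 6:42 to 11:18:
(11 x 60 + 18) - (6 x 60 + 42) = 678 - 402 = 276 minutes
= 4 hours and 36 minutes

Final answer: 4 hours and 36 minutes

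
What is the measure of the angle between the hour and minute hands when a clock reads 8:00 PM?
Hour hand position: 8 x 30 + 0 x 0.5 = 240 degrees
Minute hand position: 0 x 6 = 0 degrees
Difference: |240 - 0| = 240 degrees
Since 240 > 180, the smaller angle is 360 - 240 = 120 degrees

Final answer: 120 degrees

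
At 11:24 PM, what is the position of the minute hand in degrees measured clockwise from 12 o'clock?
The minute hand moves 6 degrees per minute.
At 11:24: 24 x 6 = 144 degrees

Final answer: 144 degrees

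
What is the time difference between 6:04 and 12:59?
From 6:04 to 12:59:
(12 x 60 + 59) - (6 x 60 + 4) = 779 - 364 = 415 minutes
= 6 hours and 55 minutes

Final answer: 6 hours and 55 minutes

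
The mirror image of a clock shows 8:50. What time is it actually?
Reflection across the vertical (12-6) axis maps a hand at angle A degrees to (360 - A) degrees, which sends a reading of T minutes past 12:00 to (720 - T) minutes past 12:00.
Mirror reads 8:50 = 530 minutes past 12:00.
Actual time: (720 - 530) mod 720 = 190 minutes = 3:10.

Final answer: 3:10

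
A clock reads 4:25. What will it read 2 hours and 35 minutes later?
Starting time: 4:25
Adding 35 minutes to 25 minutes: 25 + 35 = 60 minutes = 1 hour
Adding 2 hours: 4 + 2 + 1 (carry) = 7
Final time: 7:00

Final answer: 7:00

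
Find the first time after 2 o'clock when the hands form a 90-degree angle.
At t minutes past 2:00, the hour hand is at 30 x 2 + 0.5t degrees and the minute hand is at 6t degrees.
The smaller angle between them is 90 degrees when |30H - 5.5t| = 90 or |30H - 5.5t| = 270.
With H = 2, solve 30 x 2 - 5.5t = +/- target for each target:
  t = (30 x 2 - 90) / 5.5 = -5.45 (outside (0, 60))
  t = (30 x 2 + 90) / 5.5 = 27.27
  t = (30 x 2 - 270) / 5.5 = -38.18 (outside (0, 60))
  t = (30 x 2 + 270) / 5.5 = 60 (outside (0, 60))
Valid solutions in (0, 60): {27.27} minutes.
First occurrence: t = 27.27 minutes.
The hands are at right angles at 27.27 minutes past 2:00.

Final answer: 27.27 minutes past 2:00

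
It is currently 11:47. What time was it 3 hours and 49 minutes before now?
Starting time: 11:47 = 707 total minutes past 12:00
Subtracting: 3 hours and 49 minutes = 229 minutes
707 - 229 = 478 minutes
= 7 hours and 58 minutes past 12:00 = 7:58

Final answer: 7:58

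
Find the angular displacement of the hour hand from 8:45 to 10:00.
The hour hand moves 0.5 degrees per minute.
Time elapsed: 10:00 - 8:45 = 75 minutes
Angular displacement: 75 x 0.5 = 37.5 degrees

Final answer: 37.5 degrees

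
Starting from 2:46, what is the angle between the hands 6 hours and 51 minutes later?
First find the time 6 hours and 51 minutes after 2:46.
Total minutes: 2 x 60 + 46 + 6 x 60 + 51 = 577.
577 mod 720 = 577 minutes = 9:37.
Now compute the angle at 9:37:
Hour hand: 9 x 30 + 37 x 0.5 = 288.5 degrees
Minute hand: 37 x 6 = 222 degrees
Difference: |288.5 - 222| = 66.5 degrees
The angle is 66.5 degrees

Final answer: 66.5 degrees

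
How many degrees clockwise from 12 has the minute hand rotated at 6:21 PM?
The minute hand moves 6 degrees per minute.
At 6:21: 21 x 6 = 126 degrees

Final answer: 126 degrees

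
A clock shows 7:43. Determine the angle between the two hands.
Hour hand position: 7 x 30 + 43 x 0.5 = 231.5 degrees
Minute hand position: 43 x 6 = 258 degrees
Difference: |231.5 - 258| = 26.5 degrees
The angle between the hands is 26.5 degrees

Final answer: 26.5 degrees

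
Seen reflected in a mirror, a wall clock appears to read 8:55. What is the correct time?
Reflection across the vertical (12-6) axis maps a hand at angle A degrees to (360 - A) degrees, which sends a reading of T minutes past 12:00 to (720 - T) minutes past 12:00.
Mirror reads 8:55 = 535 minutes past 12:00.
Actual time: (720 - 535) mod 720 = 185 minutes = 3:05.

Final answer: 3:05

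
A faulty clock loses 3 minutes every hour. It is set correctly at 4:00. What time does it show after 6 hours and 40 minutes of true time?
For every 60 true minutes, the faulty clock advances 60 - 3 = 57 minutes.
True elapsed: 6 hours and 40 minutes = 400 minutes.
Faulty clock advances: 400 x 57/60 = 380 minutes (drift: 20 minutes behind).
Shown time: 4:00 + 380 minutes = 10:20.

Final answer: 10:20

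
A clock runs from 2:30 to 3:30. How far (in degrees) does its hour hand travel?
The hour hand moves 0.5 degrees per minute.
Time elapsed: 3:30 - 2:30 = 60 minutes
Angular displacement: 60 x 0.5 = 30 degrees

Final answer: 30 degrees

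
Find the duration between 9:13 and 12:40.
From 9:13 to 12:40:
(12 x 60 + 40) - (9 x 60 + 13) = 760 - 553 = 207 minutes
= 3 hours and 27 minutes

Final answer: 3 hours and 27 minutes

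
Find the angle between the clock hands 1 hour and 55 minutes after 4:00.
First find the time 1 hour and 55 minutes after 4:00.
Total minutes: 4 x 60 + 0 + 1 x 60 + 55 = 355.
355 mod 720 = 355 minutes = 5:55.
Now compute the angle at 5:55:
Hour hand: 5 x 30 + 55 x 0.5 = 177.5 degrees
Minute hand: 55 x 6 = 330 degrees
Difference: |177.5 - 330| = 152.5 degrees
The angle is 152.5 degrees

Final answer: 152.5 degrees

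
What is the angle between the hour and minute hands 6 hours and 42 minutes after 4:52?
First find the time 6 hours and 42 minutes after 4:52.
Total minutes: 4 x 60 + 52 + 6 x 60 + 42 = 694.
694 mod 720 = 694 minutes = 11:34.
Now compute the angle at 11:34:
Hour hand: 11 x 30 + 34 x 0.5 = 347 degrees
Minute hand: 34 x 6 = 204 degrees
Difference: |347 - 204| = 143 degrees
The angle is 143 degrees

Final answer: 143 degrees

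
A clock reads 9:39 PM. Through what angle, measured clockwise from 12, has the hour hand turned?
The hour hand moves 30 degrees per hour and 0.5 degrees per minute.
At 9:39: (9) x 30 + 39 x 0.5 = 270 + 19.5 = 289.5 degrees

Final answer: 289.5 degrees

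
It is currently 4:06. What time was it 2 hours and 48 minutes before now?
Starting time: 4:06 = 246 total minutes past 12:00
Subtracting: 2 hours and 48 minutes = 168 minutes
246 - 168 = 78 minutes
= 1 hour and 18 minutes past 12:00 = 1:18

Final answer: 1:18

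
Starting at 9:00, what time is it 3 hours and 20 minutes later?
Starting time: 9:00
Adding 20 minutes to 0 minutes: 0 + 20 = 20 minutes
Adding 3 hours: 9 + 3 = 12
Final time: 12:20

Final answer: 12:20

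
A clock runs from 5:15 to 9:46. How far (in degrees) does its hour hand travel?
The hour hand moves 0.5 degrees per minute.
Time elapsed: 9:46 - 5:15 = 271 minutes
Angular displacement: 271 x 0.5 = 135.5 degrees

Final answer: 135.5 degrees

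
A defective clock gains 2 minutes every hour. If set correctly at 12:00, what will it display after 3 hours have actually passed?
For every 60 true minutes, the faulty clock advances 60 + 2 = 62 minutes.
True elapsed: 3 hours = 180 minutes.
Faulty clock advances: 180 x 62/60 = 186 minutes (drift: 6 minutes ahead).
Shown time: 12:00 + 186 minutes = 3:06.

Final answer: 3:06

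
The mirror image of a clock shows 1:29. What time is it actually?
Reflection across the vertical (12-6) axis maps a hand at angle A degrees to (360 - A) degrees, which sends a reading of T minutes past 12:00 to (720 - T) minutes past 12:00.
Mirror reads 1:29 = 89 minutes past 12:00.
Actual time: (720 - 89) mod 720 = 631 minutes = 10:31.

Final answer: 10:31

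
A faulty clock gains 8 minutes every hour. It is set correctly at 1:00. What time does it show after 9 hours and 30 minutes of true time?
For every 60 true minutes, the faulty clock advances 60 + 8 = 68 minutes.
True elapsed: 9 hours and 30 minutes = 570 minutes.
Faulty clock advances: 570 x 68/60 = 646 minutes (drift: 76 minutes ahead).
Shown time: 1:00 + 646 minutes = 11:46.

Final answer: 11:46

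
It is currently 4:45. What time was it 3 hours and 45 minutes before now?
Starting time: 4:45 = 285 total minutes past 12:00
Subtracting: 3 hours and 45 minutes = 225 minutes
285 - 225 = 60 minutes
= 1 hour past 12:00 = 1:00

Final answer: 1:00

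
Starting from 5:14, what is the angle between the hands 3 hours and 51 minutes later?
First find the time 3 hours and 51 minutes after 5:14.
Total minutes: 5 x 60 + 14 + 3 x 60 + 51 = 545.
545 mod 720 = 545 minutes = 9:05.
Now compute the angle at 9:05:
Hour hand: 9 x 30 + 5 x 0.5 = 272.5 degrees
Minute hand: 5 x 6 = 30 degrees
Difference: |272.5 - 30| = 242.5 degrees
Smaller angle: 360 - 242.5 = 117.5 degrees

Final answer: 117.5 degrees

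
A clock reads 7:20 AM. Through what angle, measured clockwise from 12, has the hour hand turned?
The hour hand moves 30 degrees per hour and 0.5 degrees per minute.
At 7:20: (7) x 30 + 20 x 0.5 = 210 + 10 = 220 degrees

Final answer: 220 degrees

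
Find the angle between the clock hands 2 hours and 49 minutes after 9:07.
First find the time 2 hours and 49 minutes after 9:07.
Total minutes: 9 x 60 + 7 + 2 x 60 + 49 = 716.
716 mod 720 = 716 minutes = 11:56.
Now compute the angle at 11:56:
Hour hand: 11 x 30 + 56 x 0.5 = 358 degrees
Minute hand: 56 x 6 = 336 degrees
Difference: |358 - 336| = 22 degrees
The angle is 22 degrees

Final answer: 22 degrees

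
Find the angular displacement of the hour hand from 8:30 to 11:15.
The hour hand moves 0.5 degrees per minute.
Time elapsed: 11:15 - 8:30 = 165 minutes
Angular displacement: 165 x 0.5 = 82.5 degrees

Final answer: 82.5 degrees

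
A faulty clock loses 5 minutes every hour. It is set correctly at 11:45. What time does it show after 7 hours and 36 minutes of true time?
For every 60 true minutes, the faulty clock advances 60 - 5 = 55 minutes.
True elapsed: 7 hours and 36 minutes = 456 minutes.
Faulty clock advances: 456 x 55/60 = 418 minutes (drift: 38 minutes behind).
Shown time: 11:45 + 418 minutes = 6:43.

Final answer: 6:43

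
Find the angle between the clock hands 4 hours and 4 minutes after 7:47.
First find the time 4 hours and 4 minutes after 7:47.
Total minutes: 7 x 60 + 47 + 4 x 60 + 4 = 711.
711 mod 720 = 711 minutes = 11:51.
Now compute the angle at 11:51:
Hour hand: 11 x 30 + 51 x 0.5 = 355.5 degrees
Minute hand: 51 x 6 = 306 degrees
Difference: |355.5 - 306| = 49.5 degrees
The angle is 49.5 degrees

Final answer: 49.5 degrees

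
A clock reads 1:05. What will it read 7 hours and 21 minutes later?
Starting time: 1:05
Adding 21 minutes to 5 minutes: 5 + 21 = 26 minutes
Adding 7 hours: 1 + 7 = 8
Final time: 8:26

Final answer: 8:26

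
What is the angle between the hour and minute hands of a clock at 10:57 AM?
Hour hand position: 10 x 30 + 57 x 0.5 = 328.5 degrees
Minute hand position: 57 x 6 = 342 degrees
Difference: |328.5 - 342| = 13.5 degrees
The angle between the hands is 13.5 degrees

Final answer: 13.5 degrees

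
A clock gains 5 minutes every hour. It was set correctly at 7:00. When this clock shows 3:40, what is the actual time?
For every 60 true minutes, the faulty clock advances 65 minutes, so 1 faulty-clock minute corresponds to 60/65 true minutes.
From 7:00 to 3:40 on the faulty dial is 520 minutes.
True elapsed: 520 x 60/65 = 480 minutes = 8 hours.
True time: 7:00 + 8 hours = 3:00.

Final answer: 3:00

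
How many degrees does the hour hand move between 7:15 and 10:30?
The hour hand moves 0.5 degrees per minute.
Time elapsed: 10:30 - 7:15 = 195 minutes
Angular displacement: 195 x 0.5 = 97.5 degrees

Final answer: 97.5 degrees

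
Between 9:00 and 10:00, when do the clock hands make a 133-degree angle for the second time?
At t minutes past 9:00, the hour hand is at 30 x 9 + 0.5t degrees and the minute hand is at 6t degrees.
The smaller angle between them is 133 degrees when |30H - 5.5t| = 133 or |30H - 5.5t| = 227.
With H = 9, solve 30 x 9 - 5.5t = +/- target for each target:
  t = (30 x 9 - 133) / 5.5 = 24.91
  t = (30 x 9 + 133) / 5.5 = 73.27 (outside (0, 60))
  t = (30 x 9 - 227) / 5.5 = 7.82
  t = (30 x 9 + 227) / 5.5 = 90.36 (outside (0, 60))
Valid solutions in (0, 60): {7.82, 24.91} minutes.
The second occurrence is t = 24.91 minutes.
The hands form a 133-degree angle at 24.91 minutes past 9:00.

Final answer: 24.91 minutes past 9:00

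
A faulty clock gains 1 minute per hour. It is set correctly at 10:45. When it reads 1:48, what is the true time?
For every 60 true minutes, the faulty clock advances 61 minutes, so 1 faulty-clock minute corresponds to 60/61 true minutes.
From 10:45 to 1:48 on the faulty dial is 183 minutes.
True elapsed: 183 x 60/61 = 180 minutes = 3 hours.
True time: 10:45 + 3 hours = 1:45.

Final answer: 1:45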